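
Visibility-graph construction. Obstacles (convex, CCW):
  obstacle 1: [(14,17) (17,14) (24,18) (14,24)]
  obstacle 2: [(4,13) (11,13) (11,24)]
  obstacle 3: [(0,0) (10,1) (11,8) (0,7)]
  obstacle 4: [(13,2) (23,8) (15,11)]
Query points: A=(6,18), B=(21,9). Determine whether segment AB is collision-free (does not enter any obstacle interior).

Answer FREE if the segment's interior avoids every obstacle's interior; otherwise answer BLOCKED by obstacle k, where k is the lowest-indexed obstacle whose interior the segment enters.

Obstacle 1 [(14,17) (17,14) (24,18) (14,24)]:
  edge (14,17)–(17,14): clear
  edge (17,14)–(24,18): clear
  edge (24,18)–(14,24): clear
  edge (14,24)–(14,17): clear
  midpoint (27/2,27/2) outside
  → clear
Obstacle 2 [(4,13) (11,13) (11,24)]:
  edge (4,13)–(11,13): clear
  edge (11,13)–(11,24): crosses AB
  edge (11,24)–(4,13): crosses AB
  → BLOCKED
Obstacle 3 [(0,0) (10,1) (11,8) (0,7)]:
  edge (0,0)–(10,1): clear
  edge (10,1)–(11,8): clear
  edge (11,8)–(0,7): clear
  edge (0,7)–(0,0): clear
  midpoint (27/2,27/2) outside
  → clear
Obstacle 4 [(13,2) (23,8) (15,11)]:
  edge (13,2)–(23,8): clear
  edge (23,8)–(15,11): clear
  edge (15,11)–(13,2): clear
  midpoint (27/2,27/2) outside
  → clear

BLOCKED by obstacle 2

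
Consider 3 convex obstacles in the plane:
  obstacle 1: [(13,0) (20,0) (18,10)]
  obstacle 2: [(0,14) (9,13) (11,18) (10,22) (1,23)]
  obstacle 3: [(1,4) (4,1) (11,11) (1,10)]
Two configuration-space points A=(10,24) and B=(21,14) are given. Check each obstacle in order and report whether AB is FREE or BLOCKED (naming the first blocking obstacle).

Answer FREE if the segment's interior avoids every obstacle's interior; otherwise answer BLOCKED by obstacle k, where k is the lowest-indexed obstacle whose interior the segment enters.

FREE

Obstacle 1 [(13,0) (20,0) (18,10)]:
  edge (13,0)–(20,0): clear
  edge (20,0)–(18,10): clear
  edge (18,10)–(13,0): clear
  midpoint (31/2,19) outside
  → clear
Obstacle 2 [(0,14) (9,13) (11,18) (10,22) (1,23)]:
  edge (0,14)–(9,13): clear
  edge (9,13)–(11,18): clear
  edge (11,18)–(10,22): clear
  edge (10,22)–(1,23): clear
  edge (1,23)–(0,14): clear
  midpoint (31/2,19) outside
  → clear
Obstacle 3 [(1,4) (4,1) (11,11) (1,10)]:
  edge (1,4)–(4,1): clear
  edge (4,1)–(11,11): clear
  edge (11,11)–(1,10): clear
  edge (1,10)–(1,4): clear
  midpoint (31/2,19) outside
  → clear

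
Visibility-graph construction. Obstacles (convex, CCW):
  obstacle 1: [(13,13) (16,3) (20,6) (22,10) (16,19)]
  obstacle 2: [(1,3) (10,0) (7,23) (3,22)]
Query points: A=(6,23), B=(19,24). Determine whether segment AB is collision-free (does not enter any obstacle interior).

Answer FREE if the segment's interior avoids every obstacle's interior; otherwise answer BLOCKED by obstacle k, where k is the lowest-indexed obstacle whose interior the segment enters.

FREE

Obstacle 1 [(13,13) (16,3) (20,6) (22,10) (16,19)]:
  edge (13,13)–(16,3): clear
  edge (16,3)–(20,6): clear
  edge (20,6)–(22,10): clear
  edge (22,10)–(16,19): clear
  edge (16,19)–(13,13): clear
  midpoint (25/2,47/2) outside
  → clear
Obstacle 2 [(1,3) (10,0) (7,23) (3,22)]:
  edge (1,3)–(10,0): clear
  edge (10,0)–(7,23): clear
  edge (7,23)–(3,22): clear
  edge (3,22)–(1,3): clear
  midpoint (25/2,47/2) outside
  → clear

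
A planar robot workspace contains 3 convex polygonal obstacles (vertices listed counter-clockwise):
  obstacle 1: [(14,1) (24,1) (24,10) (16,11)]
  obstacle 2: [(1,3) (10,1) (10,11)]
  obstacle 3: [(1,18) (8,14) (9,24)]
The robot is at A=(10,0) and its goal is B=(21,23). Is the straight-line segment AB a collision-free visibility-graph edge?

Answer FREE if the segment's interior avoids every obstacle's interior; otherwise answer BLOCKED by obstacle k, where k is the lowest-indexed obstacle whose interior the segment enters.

Obstacle 1 [(14,1) (24,1) (24,10) (16,11)]:
  edge (14,1)–(24,1): clear
  edge (24,1)–(24,10): clear
  edge (24,10)–(16,11): clear
  edge (16,11)–(14,1): clear
  midpoint (31/2,23/2) outside
  → clear
Obstacle 2 [(1,3) (10,1) (10,11)]:
  edge (1,3)–(10,1): clear
  edge (10,1)–(10,11): clear
  edge (10,11)–(1,3): clear
  midpoint (31/2,23/2) outside
  → clear
Obstacle 3 [(1,18) (8,14) (9,24)]:
  edge (1,18)–(8,14): clear
  edge (8,14)–(9,24): clear
  edge (9,24)–(1,18): clear
  midpoint (31/2,23/2) outside
  → clear

FREE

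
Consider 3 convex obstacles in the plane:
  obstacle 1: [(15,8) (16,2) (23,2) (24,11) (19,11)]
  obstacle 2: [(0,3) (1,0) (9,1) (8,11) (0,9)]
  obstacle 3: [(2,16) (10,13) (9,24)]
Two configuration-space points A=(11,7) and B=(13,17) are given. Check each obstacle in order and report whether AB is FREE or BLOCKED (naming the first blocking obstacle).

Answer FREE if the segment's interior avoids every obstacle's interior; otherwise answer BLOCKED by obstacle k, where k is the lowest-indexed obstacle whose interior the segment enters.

FREE

Obstacle 1 [(15,8) (16,2) (23,2) (24,11) (19,11)]:
  edge (15,8)–(16,2): clear
  edge (16,2)–(23,2): clear
  edge (23,2)–(24,11): clear
  edge (24,11)–(19,11): clear
  edge (19,11)–(15,8): clear
  midpoint (12,12) outside
  → clear
Obstacle 2 [(0,3) (1,0) (9,1) (8,11) (0,9)]:
  edge (0,3)–(1,0): clear
  edge (1,0)–(9,1): clear
  edge (9,1)–(8,11): clear
  edge (8,11)–(0,9): clear
  edge (0,9)–(0,3): clear
  midpoint (12,12) outside
  → clear
Obstacle 3 [(2,16) (10,13) (9,24)]:
  edge (2,16)–(10,13): clear
  edge (10,13)–(9,24): clear
  edge (9,24)–(2,16): clear
  midpoint (12,12) outside
  → clear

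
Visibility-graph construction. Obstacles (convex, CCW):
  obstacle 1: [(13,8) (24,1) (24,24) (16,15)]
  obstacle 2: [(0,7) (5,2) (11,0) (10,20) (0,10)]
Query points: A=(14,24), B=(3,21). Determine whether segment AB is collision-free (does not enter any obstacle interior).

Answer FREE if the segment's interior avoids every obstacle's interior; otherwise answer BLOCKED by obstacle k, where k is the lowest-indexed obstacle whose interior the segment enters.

Obstacle 1 [(13,8) (24,1) (24,24) (16,15)]:
  edge (13,8)–(24,1): clear
  edge (24,1)–(24,24): clear
  edge (24,24)–(16,15): clear
  edge (16,15)–(13,8): clear
  midpoint (17/2,45/2) outside
  → clear
Obstacle 2 [(0,7) (5,2) (11,0) (10,20) (0,10)]:
  edge (0,7)–(5,2): clear
  edge (5,2)–(11,0): clear
  edge (11,0)–(10,20): clear
  edge (10,20)–(0,10): clear
  edge (0,10)–(0,7): clear
  midpoint (17/2,45/2) outside
  → clear

FREE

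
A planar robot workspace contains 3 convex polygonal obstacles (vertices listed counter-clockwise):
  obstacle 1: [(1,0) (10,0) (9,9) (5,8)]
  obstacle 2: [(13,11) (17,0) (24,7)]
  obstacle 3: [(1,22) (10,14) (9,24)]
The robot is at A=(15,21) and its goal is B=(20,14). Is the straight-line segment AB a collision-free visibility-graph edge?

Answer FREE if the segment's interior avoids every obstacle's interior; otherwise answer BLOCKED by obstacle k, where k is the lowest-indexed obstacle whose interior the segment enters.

Obstacle 1 [(1,0) (10,0) (9,9) (5,8)]:
  edge (1,0)–(10,0): clear
  edge (10,0)–(9,9): clear
  edge (9,9)–(5,8): clear
  edge (5,8)–(1,0): clear
  midpoint (35/2,35/2) outside
  → clear
Obstacle 2 [(13,11) (17,0) (24,7)]:
  edge (13,11)–(17,0): clear
  edge (17,0)–(24,7): clear
  edge (24,7)–(13,11): clear
  midpoint (35/2,35/2) outside
  → clear
Obstacle 3 [(1,22) (10,14) (9,24)]:
  edge (1,22)–(10,14): clear
  edge (10,14)–(9,24): clear
  edge (9,24)–(1,22): clear
  midpoint (35/2,35/2) outside
  → clear

FREE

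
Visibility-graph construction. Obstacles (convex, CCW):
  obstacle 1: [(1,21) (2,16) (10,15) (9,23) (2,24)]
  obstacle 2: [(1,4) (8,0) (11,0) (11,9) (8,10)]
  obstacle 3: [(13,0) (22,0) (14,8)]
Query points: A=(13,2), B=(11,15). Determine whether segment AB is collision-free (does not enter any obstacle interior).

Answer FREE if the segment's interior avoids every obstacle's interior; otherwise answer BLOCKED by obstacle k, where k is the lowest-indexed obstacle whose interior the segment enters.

FREE

Obstacle 1 [(1,21) (2,16) (10,15) (9,23) (2,24)]:
  edge (1,21)–(2,16): clear
  edge (2,16)–(10,15): clear
  edge (10,15)–(9,23): clear
  edge (9,23)–(2,24): clear
  edge (2,24)–(1,21): clear
  midpoint (12,17/2) outside
  → clear
Obstacle 2 [(1,4) (8,0) (11,0) (11,9) (8,10)]:
  edge (1,4)–(8,0): clear
  edge (8,0)–(11,0): clear
  edge (11,0)–(11,9): clear
  edge (11,9)–(8,10): clear
  edge (8,10)–(1,4): clear
  midpoint (12,17/2) outside
  → clear
Obstacle 3 [(13,0) (22,0) (14,8)]:
  edge (13,0)–(22,0): clear
  edge (22,0)–(14,8): clear
  edge (14,8)–(13,0): clear
  midpoint (12,17/2) outside
  → clear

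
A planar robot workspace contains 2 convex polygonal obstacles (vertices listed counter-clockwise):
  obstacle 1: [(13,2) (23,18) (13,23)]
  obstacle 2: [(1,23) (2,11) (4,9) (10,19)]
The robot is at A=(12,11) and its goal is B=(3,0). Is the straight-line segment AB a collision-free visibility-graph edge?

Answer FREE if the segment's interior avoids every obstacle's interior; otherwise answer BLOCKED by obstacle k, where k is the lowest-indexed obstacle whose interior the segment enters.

Obstacle 1 [(13,2) (23,18) (13,23)]:
  edge (13,2)–(23,18): clear
  edge (23,18)–(13,23): clear
  edge (13,23)–(13,2): clear
  midpoint (15/2,11/2) outside
  → clear
Obstacle 2 [(1,23) (2,11) (4,9) (10,19)]:
  edge (1,23)–(2,11): clear
  edge (2,11)–(4,9): clear
  edge (4,9)–(10,19): clear
  edge (10,19)–(1,23): clear
  midpoint (15/2,11/2) outside
  → clear

FREE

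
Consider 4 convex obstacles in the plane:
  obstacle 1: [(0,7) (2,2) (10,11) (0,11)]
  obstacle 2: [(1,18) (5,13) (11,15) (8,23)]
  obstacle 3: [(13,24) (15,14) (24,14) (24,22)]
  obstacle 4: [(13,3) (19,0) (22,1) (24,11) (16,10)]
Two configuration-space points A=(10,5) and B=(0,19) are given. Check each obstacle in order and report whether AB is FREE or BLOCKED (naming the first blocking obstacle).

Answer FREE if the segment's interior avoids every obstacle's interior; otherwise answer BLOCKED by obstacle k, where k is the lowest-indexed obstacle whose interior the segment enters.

Obstacle 1 [(0,7) (2,2) (10,11) (0,11)]:
  edge (0,7)–(2,2): clear
  edge (2,2)–(10,11): crosses AB
  edge (10,11)–(0,11): crosses AB
  edge (0,11)–(0,7): clear
  → BLOCKED
Obstacle 2 [(1,18) (5,13) (11,15) (8,23)]:
  edge (1,18)–(5,13): clear
  edge (5,13)–(11,15): clear
  edge (11,15)–(8,23): clear
  edge (8,23)–(1,18): clear
  midpoint (5,12) outside
  → clear
Obstacle 3 [(13,24) (15,14) (24,14) (24,22)]:
  edge (13,24)–(15,14): clear
  edge (15,14)–(24,14): clear
  edge (24,14)–(24,22): clear
  edge (24,22)–(13,24): clear
  midpoint (5,12) outside
  → clear
Obstacle 4 [(13,3) (19,0) (22,1) (24,11) (16,10)]:
  edge (13,3)–(19,0): clear
  edge (19,0)–(22,1): clear
  edge (22,1)–(24,11): clear
  edge (24,11)–(16,10): clear
  edge (16,10)–(13,3): clear
  midpoint (5,12) outside
  → clear

BLOCKED by obstacle 1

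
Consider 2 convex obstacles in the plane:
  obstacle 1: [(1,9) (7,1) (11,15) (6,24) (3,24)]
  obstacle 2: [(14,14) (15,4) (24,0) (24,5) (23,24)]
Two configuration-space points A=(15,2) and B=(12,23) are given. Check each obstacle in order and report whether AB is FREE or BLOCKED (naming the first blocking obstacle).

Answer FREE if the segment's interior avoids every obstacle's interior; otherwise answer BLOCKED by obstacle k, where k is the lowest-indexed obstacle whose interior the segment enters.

FREE

Obstacle 1 [(1,9) (7,1) (11,15) (6,24) (3,24)]:
  edge (1,9)–(7,1): clear
  edge (7,1)–(11,15): clear
  edge (11,15)–(6,24): clear
  edge (6,24)–(3,24): clear
  edge (3,24)–(1,9): clear
  midpoint (27/2,25/2) outside
  → clear
Obstacle 2 [(14,14) (15,4) (24,0) (24,5) (23,24)]:
  edge (14,14)–(15,4): clear
  edge (15,4)–(24,0): clear
  edge (24,0)–(24,5): clear
  edge (24,5)–(23,24): clear
  edge (23,24)–(14,14): clear
  midpoint (27/2,25/2) outside
  → clear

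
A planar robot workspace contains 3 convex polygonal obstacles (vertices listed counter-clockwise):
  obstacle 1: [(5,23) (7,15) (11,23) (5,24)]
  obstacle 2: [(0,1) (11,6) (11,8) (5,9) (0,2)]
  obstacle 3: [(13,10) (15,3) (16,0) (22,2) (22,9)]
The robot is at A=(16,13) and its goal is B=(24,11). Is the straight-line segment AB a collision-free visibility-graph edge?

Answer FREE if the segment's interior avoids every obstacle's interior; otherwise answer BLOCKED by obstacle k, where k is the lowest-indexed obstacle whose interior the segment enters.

Obstacle 1 [(5,23) (7,15) (11,23) (5,24)]:
  edge (5,23)–(7,15): clear
  edge (7,15)–(11,23): clear
  edge (11,23)–(5,24): clear
  edge (5,24)–(5,23): clear
  midpoint (20,12) outside
  → clear
Obstacle 2 [(0,1) (11,6) (11,8) (5,9) (0,2)]:
  edge (0,1)–(11,6): clear
  edge (11,6)–(11,8): clear
  edge (11,8)–(5,9): clear
  edge (5,9)–(0,2): clear
  edge (0,2)–(0,1): clear
  midpoint (20,12) outside
  → clear
Obstacle 3 [(13,10) (15,3) (16,0) (22,2) (22,9)]:
  edge (13,10)–(15,3): clear
  edge (15,3)–(16,0): clear
  edge (16,0)–(22,2): clear
  edge (22,2)–(22,9): clear
  edge (22,9)–(13,10): clear
  midpoint (20,12) outside
  → clear

FREE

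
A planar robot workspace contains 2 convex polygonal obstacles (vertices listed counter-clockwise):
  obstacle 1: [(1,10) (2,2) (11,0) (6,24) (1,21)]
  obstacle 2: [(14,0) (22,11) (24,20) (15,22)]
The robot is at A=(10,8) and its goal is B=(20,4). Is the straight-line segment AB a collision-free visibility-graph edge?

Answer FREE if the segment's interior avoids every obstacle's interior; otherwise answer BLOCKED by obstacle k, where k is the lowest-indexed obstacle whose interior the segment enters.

BLOCKED by obstacle 2

Obstacle 1 [(1,10) (2,2) (11,0) (6,24) (1,21)]:
  edge (1,10)–(2,2): clear
  edge (2,2)–(11,0): clear
  edge (11,0)–(6,24): clear
  edge (6,24)–(1,21): clear
  edge (1,21)–(1,10): clear
  midpoint (15,6) outside
  → clear
Obstacle 2 [(14,0) (22,11) (24,20) (15,22)]:
  edge (14,0)–(22,11): crosses AB
  edge (22,11)–(24,20): clear
  edge (24,20)–(15,22): clear
  edge (15,22)–(14,0): crosses AB
  → BLOCKED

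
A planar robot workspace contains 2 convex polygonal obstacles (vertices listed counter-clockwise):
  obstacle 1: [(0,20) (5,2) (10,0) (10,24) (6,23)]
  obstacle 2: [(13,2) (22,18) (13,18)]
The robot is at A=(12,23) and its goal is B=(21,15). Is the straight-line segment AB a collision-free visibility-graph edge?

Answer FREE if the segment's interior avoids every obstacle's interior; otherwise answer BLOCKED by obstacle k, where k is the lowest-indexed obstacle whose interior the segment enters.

BLOCKED by obstacle 2

Obstacle 1 [(0,20) (5,2) (10,0) (10,24) (6,23)]:
  edge (0,20)–(5,2): clear
  edge (5,2)–(10,0): clear
  edge (10,0)–(10,24): clear
  edge (10,24)–(6,23): clear
  edge (6,23)–(0,20): clear
  midpoint (33/2,19) outside
  → clear
Obstacle 2 [(13,2) (22,18) (13,18)]:
  edge (13,2)–(22,18): crosses AB
  edge (22,18)–(13,18): crosses AB
  edge (13,18)–(13,2): clear
  → BLOCKED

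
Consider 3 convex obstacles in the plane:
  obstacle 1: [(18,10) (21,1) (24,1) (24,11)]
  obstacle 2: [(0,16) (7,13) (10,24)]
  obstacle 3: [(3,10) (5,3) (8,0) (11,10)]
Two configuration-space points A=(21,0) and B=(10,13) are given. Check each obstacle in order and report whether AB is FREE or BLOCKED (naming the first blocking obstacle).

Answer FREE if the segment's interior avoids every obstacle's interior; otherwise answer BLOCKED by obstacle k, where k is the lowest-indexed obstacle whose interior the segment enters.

FREE

Obstacle 1 [(18,10) (21,1) (24,1) (24,11)]:
  edge (18,10)–(21,1): clear
  edge (21,1)–(24,1): clear
  edge (24,1)–(24,11): clear
  edge (24,11)–(18,10): clear
  midpoint (31/2,13/2) outside
  → clear
Obstacle 2 [(0,16) (7,13) (10,24)]:
  edge (0,16)–(7,13): clear
  edge (7,13)–(10,24): clear
  edge (10,24)–(0,16): clear
  midpoint (31/2,13/2) outside
  → clear
Obstacle 3 [(3,10) (5,3) (8,0) (11,10)]:
  edge (3,10)–(5,3): clear
  edge (5,3)–(8,0): clear
  edge (8,0)–(11,10): clear
  edge (11,10)–(3,10): clear
  midpoint (31/2,13/2) outside
  → clear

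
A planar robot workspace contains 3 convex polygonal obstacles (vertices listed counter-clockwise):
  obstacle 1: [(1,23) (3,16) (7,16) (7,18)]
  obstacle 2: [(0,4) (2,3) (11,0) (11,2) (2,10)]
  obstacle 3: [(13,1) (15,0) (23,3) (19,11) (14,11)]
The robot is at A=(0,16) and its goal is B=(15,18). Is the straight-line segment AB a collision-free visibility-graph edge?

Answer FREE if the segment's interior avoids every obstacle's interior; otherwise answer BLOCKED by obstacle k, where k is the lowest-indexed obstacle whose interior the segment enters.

BLOCKED by obstacle 1

Obstacle 1 [(1,23) (3,16) (7,16) (7,18)]:
  edge (1,23)–(3,16): crosses AB
  edge (3,16)–(7,16): clear
  edge (7,16)–(7,18): crosses AB
  edge (7,18)–(1,23): clear
  → BLOCKED
Obstacle 2 [(0,4) (2,3) (11,0) (11,2) (2,10)]:
  edge (0,4)–(2,3): clear
  edge (2,3)–(11,0): clear
  edge (11,0)–(11,2): clear
  edge (11,2)–(2,10): clear
  edge (2,10)–(0,4): clear
  midpoint (15/2,17) outside
  → clear
Obstacle 3 [(13,1) (15,0) (23,3) (19,11) (14,11)]:
  edge (13,1)–(15,0): clear
  edge (15,0)–(23,3): clear
  edge (23,3)–(19,11): clear
  edge (19,11)–(14,11): clear
  edge (14,11)–(13,1): clear
  midpoint (15/2,17) outside
  → clear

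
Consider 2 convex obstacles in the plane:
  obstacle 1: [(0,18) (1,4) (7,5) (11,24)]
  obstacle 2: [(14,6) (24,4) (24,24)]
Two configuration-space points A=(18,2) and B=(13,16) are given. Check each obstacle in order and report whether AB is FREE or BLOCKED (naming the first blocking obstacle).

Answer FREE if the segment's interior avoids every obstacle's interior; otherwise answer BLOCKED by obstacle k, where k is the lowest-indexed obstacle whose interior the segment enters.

BLOCKED by obstacle 2

Obstacle 1 [(0,18) (1,4) (7,5) (11,24)]:
  edge (0,18)–(1,4): clear
  edge (1,4)–(7,5): clear
  edge (7,5)–(11,24): clear
  edge (11,24)–(0,18): clear
  midpoint (31/2,9) outside
  → clear
Obstacle 2 [(14,6) (24,4) (24,24)]:
  edge (14,6)–(24,4): crosses AB
  edge (24,4)–(24,24): clear
  edge (24,24)–(14,6): crosses AB
  → BLOCKED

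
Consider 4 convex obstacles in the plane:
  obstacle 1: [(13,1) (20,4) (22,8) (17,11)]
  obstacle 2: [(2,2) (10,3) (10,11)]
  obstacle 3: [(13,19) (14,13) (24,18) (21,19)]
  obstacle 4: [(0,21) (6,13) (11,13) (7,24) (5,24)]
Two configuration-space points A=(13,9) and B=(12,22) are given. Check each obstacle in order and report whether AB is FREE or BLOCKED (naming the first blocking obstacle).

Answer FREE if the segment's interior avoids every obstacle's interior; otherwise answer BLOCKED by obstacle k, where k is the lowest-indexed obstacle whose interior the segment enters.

Obstacle 1 [(13,1) (20,4) (22,8) (17,11)]:
  edge (13,1)–(20,4): clear
  edge (20,4)–(22,8): clear
  edge (22,8)–(17,11): clear
  edge (17,11)–(13,1): clear
  midpoint (25/2,31/2) outside
  → clear
Obstacle 2 [(2,2) (10,3) (10,11)]:
  edge (2,2)–(10,3): clear
  edge (10,3)–(10,11): clear
  edge (10,11)–(2,2): clear
  midpoint (25/2,31/2) outside
  → clear
Obstacle 3 [(13,19) (14,13) (24,18) (21,19)]:
  edge (13,19)–(14,13): clear
  edge (14,13)–(24,18): clear
  edge (24,18)–(21,19): clear
  edge (21,19)–(13,19): clear
  midpoint (25/2,31/2) outside
  → clear
Obstacle 4 [(0,21) (6,13) (11,13) (7,24) (5,24)]:
  edge (0,21)–(6,13): clear
  edge (6,13)–(11,13): clear
  edge (11,13)–(7,24): clear
  edge (7,24)–(5,24): clear
  edge (5,24)–(0,21): clear
  midpoint (25/2,31/2) outside
  → clear

FREE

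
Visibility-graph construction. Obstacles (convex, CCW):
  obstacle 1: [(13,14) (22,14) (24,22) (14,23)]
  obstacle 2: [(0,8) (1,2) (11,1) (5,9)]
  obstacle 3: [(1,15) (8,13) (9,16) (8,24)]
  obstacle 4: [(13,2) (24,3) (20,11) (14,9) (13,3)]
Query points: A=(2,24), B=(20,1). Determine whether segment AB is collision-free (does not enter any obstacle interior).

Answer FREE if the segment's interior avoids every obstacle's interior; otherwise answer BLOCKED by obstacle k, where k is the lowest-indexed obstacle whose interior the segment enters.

Obstacle 1 [(13,14) (22,14) (24,22) (14,23)]:
  edge (13,14)–(22,14): clear
  edge (22,14)–(24,22): clear
  edge (24,22)–(14,23): clear
  edge (14,23)–(13,14): clear
  midpoint (11,25/2) outside
  → clear
Obstacle 2 [(0,8) (1,2) (11,1) (5,9)]:
  edge (0,8)–(1,2): clear
  edge (1,2)–(11,1): clear
  edge (11,1)–(5,9): clear
  edge (5,9)–(0,8): clear
  midpoint (11,25/2) outside
  → clear
Obstacle 3 [(1,15) (8,13) (9,16) (8,24)]:
  edge (1,15)–(8,13): clear
  edge (8,13)–(9,16): crosses AB
  edge (9,16)–(8,24): clear
  edge (8,24)–(1,15): crosses AB
  → BLOCKED
Obstacle 4 [(13,2) (24,3) (20,11) (14,9) (13,3)]:
  edge (13,2)–(24,3): crosses AB
  edge (24,3)–(20,11): clear
  edge (20,11)–(14,9): clear
  edge (14,9)–(13,3): crosses AB
  edge (13,3)–(13,2): clear
  → BLOCKED

BLOCKED by obstacle 3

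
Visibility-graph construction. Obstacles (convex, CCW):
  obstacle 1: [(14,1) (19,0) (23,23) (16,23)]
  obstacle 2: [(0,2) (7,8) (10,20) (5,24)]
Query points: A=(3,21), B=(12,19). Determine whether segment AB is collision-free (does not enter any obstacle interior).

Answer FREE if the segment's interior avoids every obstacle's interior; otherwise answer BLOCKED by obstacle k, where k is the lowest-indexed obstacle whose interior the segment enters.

BLOCKED by obstacle 2

Obstacle 1 [(14,1) (19,0) (23,23) (16,23)]:
  edge (14,1)–(19,0): clear
  edge (19,0)–(23,23): clear
  edge (23,23)–(16,23): clear
  edge (16,23)–(14,1): clear
  midpoint (15/2,20) outside
  → clear
Obstacle 2 [(0,2) (7,8) (10,20) (5,24)]:
  edge (0,2)–(7,8): clear
  edge (7,8)–(10,20): crosses AB
  edge (10,20)–(5,24): clear
  edge (5,24)–(0,2): crosses AB
  → BLOCKED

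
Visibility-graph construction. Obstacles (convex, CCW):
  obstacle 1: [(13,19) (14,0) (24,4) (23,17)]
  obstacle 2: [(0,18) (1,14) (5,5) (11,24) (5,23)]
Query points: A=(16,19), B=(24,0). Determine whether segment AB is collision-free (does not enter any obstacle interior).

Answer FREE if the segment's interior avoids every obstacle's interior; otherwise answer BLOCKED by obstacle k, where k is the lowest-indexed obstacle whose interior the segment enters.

Obstacle 1 [(13,19) (14,0) (24,4) (23,17)]:
  edge (13,19)–(14,0): clear
  edge (14,0)–(24,4): crosses AB
  edge (24,4)–(23,17): clear
  edge (23,17)–(13,19): crosses AB
  → BLOCKED
Obstacle 2 [(0,18) (1,14) (5,5) (11,24) (5,23)]:
  edge (0,18)–(1,14): clear
  edge (1,14)–(5,5): clear
  edge (5,5)–(11,24): clear
  edge (11,24)–(5,23): clear
  edge (5,23)–(0,18): clear
  midpoint (20,19/2) outside
  → clear

BLOCKED by obstacle 1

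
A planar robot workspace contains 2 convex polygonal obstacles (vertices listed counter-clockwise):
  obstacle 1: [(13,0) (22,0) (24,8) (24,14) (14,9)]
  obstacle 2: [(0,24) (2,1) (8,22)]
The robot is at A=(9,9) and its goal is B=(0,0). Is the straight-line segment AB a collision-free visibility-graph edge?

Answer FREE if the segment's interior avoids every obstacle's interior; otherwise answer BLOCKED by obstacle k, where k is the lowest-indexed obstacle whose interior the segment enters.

BLOCKED by obstacle 2

Obstacle 1 [(13,0) (22,0) (24,8) (24,14) (14,9)]:
  edge (13,0)–(22,0): clear
  edge (22,0)–(24,8): clear
  edge (24,8)–(24,14): clear
  edge (24,14)–(14,9): clear
  edge (14,9)–(13,0): clear
  midpoint (9/2,9/2) outside
  → clear
Obstacle 2 [(0,24) (2,1) (8,22)]:
  edge (0,24)–(2,1): crosses AB
  edge (2,1)–(8,22): crosses AB
  edge (8,22)–(0,24): clear
  → BLOCKED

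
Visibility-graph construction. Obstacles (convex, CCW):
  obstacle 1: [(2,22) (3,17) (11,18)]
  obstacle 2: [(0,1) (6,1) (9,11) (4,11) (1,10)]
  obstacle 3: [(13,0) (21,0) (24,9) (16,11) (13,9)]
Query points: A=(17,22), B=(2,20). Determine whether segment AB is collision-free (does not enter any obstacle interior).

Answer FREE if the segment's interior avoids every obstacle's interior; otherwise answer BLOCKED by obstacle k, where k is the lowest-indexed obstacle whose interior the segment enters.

BLOCKED by obstacle 1

Obstacle 1 [(2,22) (3,17) (11,18)]:
  edge (2,22)–(3,17): crosses AB
  edge (3,17)–(11,18): clear
  edge (11,18)–(2,22): crosses AB
  → BLOCKED
Obstacle 2 [(0,1) (6,1) (9,11) (4,11) (1,10)]:
  edge (0,1)–(6,1): clear
  edge (6,1)–(9,11): clear
  edge (9,11)–(4,11): clear
  edge (4,11)–(1,10): clear
  edge (1,10)–(0,1): clear
  midpoint (19/2,21) outside
  → clear
Obstacle 3 [(13,0) (21,0) (24,9) (16,11) (13,9)]:
  edge (13,0)–(21,0): clear
  edge (21,0)–(24,9): clear
  edge (24,9)–(16,11): clear
  edge (16,11)–(13,9): clear
  edge (13,9)–(13,0): clear
  midpoint (19/2,21) outside
  → clear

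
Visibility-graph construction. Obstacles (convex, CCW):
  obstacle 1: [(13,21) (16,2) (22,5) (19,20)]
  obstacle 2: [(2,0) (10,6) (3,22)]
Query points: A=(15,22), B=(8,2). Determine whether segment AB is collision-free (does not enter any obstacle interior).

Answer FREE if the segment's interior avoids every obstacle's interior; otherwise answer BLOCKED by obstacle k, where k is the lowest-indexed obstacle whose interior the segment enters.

Obstacle 1 [(13,21) (16,2) (22,5) (19,20)]:
  edge (13,21)–(16,2): crosses AB
  edge (16,2)–(22,5): clear
  edge (22,5)–(19,20): clear
  edge (19,20)–(13,21): crosses AB
  → BLOCKED
Obstacle 2 [(2,0) (10,6) (3,22)]:
  edge (2,0)–(10,6): crosses AB
  edge (10,6)–(3,22): crosses AB
  edge (3,22)–(2,0): clear
  → BLOCKED

BLOCKED by obstacle 1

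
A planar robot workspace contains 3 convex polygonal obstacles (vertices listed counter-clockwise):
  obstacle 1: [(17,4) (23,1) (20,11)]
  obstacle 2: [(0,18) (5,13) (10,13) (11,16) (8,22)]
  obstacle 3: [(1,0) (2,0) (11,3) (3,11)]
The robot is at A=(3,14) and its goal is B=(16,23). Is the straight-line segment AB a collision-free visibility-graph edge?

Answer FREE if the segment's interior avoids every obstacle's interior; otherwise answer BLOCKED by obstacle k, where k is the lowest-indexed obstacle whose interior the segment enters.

BLOCKED by obstacle 2

Obstacle 1 [(17,4) (23,1) (20,11)]:
  edge (17,4)–(23,1): clear
  edge (23,1)–(20,11): clear
  edge (20,11)–(17,4): clear
  midpoint (19/2,37/2) outside
  → clear
Obstacle 2 [(0,18) (5,13) (10,13) (11,16) (8,22)]:
  edge (0,18)–(5,13): crosses AB
  edge (5,13)–(10,13): clear
  edge (10,13)–(11,16): clear
  edge (11,16)–(8,22): crosses AB
  edge (8,22)–(0,18): clear
  → BLOCKED
Obstacle 3 [(1,0) (2,0) (11,3) (3,11)]:
  edge (1,0)–(2,0): clear
  edge (2,0)–(11,3): clear
  edge (11,3)–(3,11): clear
  edge (3,11)–(1,0): clear
  midpoint (19/2,37/2) outside
  → clear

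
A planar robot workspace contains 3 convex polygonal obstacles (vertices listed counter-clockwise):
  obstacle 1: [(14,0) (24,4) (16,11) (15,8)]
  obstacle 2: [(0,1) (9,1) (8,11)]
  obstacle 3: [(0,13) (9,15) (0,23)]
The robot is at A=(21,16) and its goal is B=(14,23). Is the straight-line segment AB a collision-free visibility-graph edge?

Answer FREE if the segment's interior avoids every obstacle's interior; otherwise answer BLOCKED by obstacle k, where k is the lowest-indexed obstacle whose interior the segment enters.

Obstacle 1 [(14,0) (24,4) (16,11) (15,8)]:
  edge (14,0)–(24,4): clear
  edge (24,4)–(16,11): clear
  edge (16,11)–(15,8): clear
  edge (15,8)–(14,0): clear
  midpoint (35/2,39/2) outside
  → clear
Obstacle 2 [(0,1) (9,1) (8,11)]:
  edge (0,1)–(9,1): clear
  edge (9,1)–(8,11): clear
  edge (8,11)–(0,1): clear
  midpoint (35/2,39/2) outside
  → clear
Obstacle 3 [(0,13) (9,15) (0,23)]:
  edge (0,13)–(9,15): clear
  edge (9,15)–(0,23): clear
  edge (0,23)–(0,13): clear
  midpoint (35/2,39/2) outside
  → clear

FREE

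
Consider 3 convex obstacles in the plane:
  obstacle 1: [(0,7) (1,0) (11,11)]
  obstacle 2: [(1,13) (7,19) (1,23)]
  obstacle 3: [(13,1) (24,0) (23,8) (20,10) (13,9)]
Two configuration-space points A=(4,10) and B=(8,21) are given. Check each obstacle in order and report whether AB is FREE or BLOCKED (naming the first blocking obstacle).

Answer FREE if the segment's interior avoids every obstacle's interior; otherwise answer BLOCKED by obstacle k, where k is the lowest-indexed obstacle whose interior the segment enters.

Obstacle 1 [(0,7) (1,0) (11,11)]:
  edge (0,7)–(1,0): clear
  edge (1,0)–(11,11): clear
  edge (11,11)–(0,7): clear
  midpoint (6,31/2) outside
  → clear
Obstacle 2 [(1,13) (7,19) (1,23)]:
  edge (1,13)–(7,19): clear
  edge (7,19)–(1,23): clear
  edge (1,23)–(1,13): clear
  midpoint (6,31/2) outside
  → clear
Obstacle 3 [(13,1) (24,0) (23,8) (20,10) (13,9)]:
  edge (13,1)–(24,0): clear
  edge (24,0)–(23,8): clear
  edge (23,8)–(20,10): clear
  edge (20,10)–(13,9): clear
  edge (13,9)–(13,1): clear
  midpoint (6,31/2) outside
  → clear

FREE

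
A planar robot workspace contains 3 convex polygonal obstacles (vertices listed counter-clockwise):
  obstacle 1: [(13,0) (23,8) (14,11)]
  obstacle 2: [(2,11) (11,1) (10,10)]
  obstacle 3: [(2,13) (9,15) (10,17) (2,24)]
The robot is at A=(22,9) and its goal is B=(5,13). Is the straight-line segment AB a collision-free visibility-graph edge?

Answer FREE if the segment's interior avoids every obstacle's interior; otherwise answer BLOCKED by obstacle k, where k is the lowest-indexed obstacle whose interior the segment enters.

BLOCKED by obstacle 1

Obstacle 1 [(13,0) (23,8) (14,11)]:
  edge (13,0)–(23,8): clear
  edge (23,8)–(14,11): crosses AB
  edge (14,11)–(13,0): crosses AB
  → BLOCKED
Obstacle 2 [(2,11) (11,1) (10,10)]:
  edge (2,11)–(11,1): clear
  edge (11,1)–(10,10): clear
  edge (10,10)–(2,11): clear
  midpoint (27/2,11) outside
  → clear
Obstacle 3 [(2,13) (9,15) (10,17) (2,24)]:
  edge (2,13)–(9,15): clear
  edge (9,15)–(10,17): clear
  edge (10,17)–(2,24): clear
  edge (2,24)–(2,13): clear
  midpoint (27/2,11) outside
  → clear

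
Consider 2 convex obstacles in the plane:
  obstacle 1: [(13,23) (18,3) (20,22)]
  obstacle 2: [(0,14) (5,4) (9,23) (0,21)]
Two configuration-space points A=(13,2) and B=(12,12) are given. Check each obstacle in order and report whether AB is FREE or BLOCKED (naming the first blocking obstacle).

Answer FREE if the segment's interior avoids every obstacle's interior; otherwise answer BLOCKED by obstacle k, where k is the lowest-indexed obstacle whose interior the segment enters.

Obstacle 1 [(13,23) (18,3) (20,22)]:
  edge (13,23)–(18,3): clear
  edge (18,3)–(20,22): clear
  edge (20,22)–(13,23): clear
  midpoint (25/2,7) outside
  → clear
Obstacle 2 [(0,14) (5,4) (9,23) (0,21)]:
  edge (0,14)–(5,4): clear
  edge (5,4)–(9,23): clear
  edge (9,23)–(0,21): clear
  edge (0,21)–(0,14): clear
  midpoint (25/2,7) outside
  → clear

FREE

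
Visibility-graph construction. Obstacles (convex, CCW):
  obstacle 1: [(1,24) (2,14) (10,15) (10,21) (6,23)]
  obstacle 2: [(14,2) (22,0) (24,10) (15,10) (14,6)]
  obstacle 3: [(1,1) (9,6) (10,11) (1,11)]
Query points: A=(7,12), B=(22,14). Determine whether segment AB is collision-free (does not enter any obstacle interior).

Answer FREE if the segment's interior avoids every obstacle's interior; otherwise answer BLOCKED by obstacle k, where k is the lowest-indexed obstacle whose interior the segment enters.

Obstacle 1 [(1,24) (2,14) (10,15) (10,21) (6,23)]:
  edge (1,24)–(2,14): clear
  edge (2,14)–(10,15): clear
  edge (10,15)–(10,21): clear
  edge (10,21)–(6,23): clear
  edge (6,23)–(1,24): clear
  midpoint (29/2,13) outside
  → clear
Obstacle 2 [(14,2) (22,0) (24,10) (15,10) (14,6)]:
  edge (14,2)–(22,0): clear
  edge (22,0)–(24,10): clear
  edge (24,10)–(15,10): clear
  edge (15,10)–(14,6): clear
  edge (14,6)–(14,2): clear
  midpoint (29/2,13) outside
  → clear
Obstacle 3 [(1,1) (9,6) (10,11) (1,11)]:
  edge (1,1)–(9,6): clear
  edge (9,6)–(10,11): clear
  edge (10,11)–(1,11): clear
  edge (1,11)–(1,1): clear
  midpoint (29/2,13) outside
  → clear

FREE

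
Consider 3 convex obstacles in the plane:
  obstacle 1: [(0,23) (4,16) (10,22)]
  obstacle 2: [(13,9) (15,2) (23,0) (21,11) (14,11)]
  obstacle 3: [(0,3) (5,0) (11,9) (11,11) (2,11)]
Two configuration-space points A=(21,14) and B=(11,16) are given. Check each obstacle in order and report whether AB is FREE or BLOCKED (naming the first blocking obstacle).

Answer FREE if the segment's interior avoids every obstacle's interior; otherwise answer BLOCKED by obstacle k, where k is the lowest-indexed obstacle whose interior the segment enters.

FREE

Obstacle 1 [(0,23) (4,16) (10,22)]:
  edge (0,23)–(4,16): clear
  edge (4,16)–(10,22): clear
  edge (10,22)–(0,23): clear
  midpoint (16,15) outside
  → clear
Obstacle 2 [(13,9) (15,2) (23,0) (21,11) (14,11)]:
  edge (13,9)–(15,2): clear
  edge (15,2)–(23,0): clear
  edge (23,0)–(21,11): clear
  edge (21,11)–(14,11): clear
  edge (14,11)–(13,9): clear
  midpoint (16,15) outside
  → clear
Obstacle 3 [(0,3) (5,0) (11,9) (11,11) (2,11)]:
  edge (0,3)–(5,0): clear
  edge (5,0)–(11,9): clear
  edge (11,9)–(11,11): clear
  edge (11,11)–(2,11): clear
  edge (2,11)–(0,3): clear
  midpoint (16,15) outside
  → clear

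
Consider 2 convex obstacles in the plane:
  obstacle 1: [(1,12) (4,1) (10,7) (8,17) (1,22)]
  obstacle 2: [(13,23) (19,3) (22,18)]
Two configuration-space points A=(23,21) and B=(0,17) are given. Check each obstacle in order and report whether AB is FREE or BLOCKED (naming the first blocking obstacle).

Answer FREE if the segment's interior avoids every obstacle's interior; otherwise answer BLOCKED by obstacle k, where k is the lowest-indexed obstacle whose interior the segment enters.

Obstacle 1 [(1,12) (4,1) (10,7) (8,17) (1,22)]:
  edge (1,12)–(4,1): clear
  edge (4,1)–(10,7): clear
  edge (10,7)–(8,17): clear
  edge (8,17)–(1,22): crosses AB
  edge (1,22)–(1,12): crosses AB
  → BLOCKED
Obstacle 2 [(13,23) (19,3) (22,18)]:
  edge (13,23)–(19,3): crosses AB
  edge (19,3)–(22,18): clear
  edge (22,18)–(13,23): crosses AB
  → BLOCKED

BLOCKED by obstacle 1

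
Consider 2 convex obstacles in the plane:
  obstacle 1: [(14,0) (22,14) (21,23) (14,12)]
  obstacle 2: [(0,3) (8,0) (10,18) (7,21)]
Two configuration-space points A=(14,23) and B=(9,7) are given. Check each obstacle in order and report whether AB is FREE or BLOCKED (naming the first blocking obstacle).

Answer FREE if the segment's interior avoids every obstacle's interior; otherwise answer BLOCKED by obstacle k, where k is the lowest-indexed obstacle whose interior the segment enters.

Obstacle 1 [(14,0) (22,14) (21,23) (14,12)]:
  edge (14,0)–(22,14): clear
  edge (22,14)–(21,23): clear
  edge (21,23)–(14,12): clear
  edge (14,12)–(14,0): clear
  midpoint (23/2,15) outside
  → clear
Obstacle 2 [(0,3) (8,0) (10,18) (7,21)]:
  edge (0,3)–(8,0): clear
  edge (8,0)–(10,18): clear
  edge (10,18)–(7,21): clear
  edge (7,21)–(0,3): clear
  midpoint (23/2,15) outside
  → clear

FREE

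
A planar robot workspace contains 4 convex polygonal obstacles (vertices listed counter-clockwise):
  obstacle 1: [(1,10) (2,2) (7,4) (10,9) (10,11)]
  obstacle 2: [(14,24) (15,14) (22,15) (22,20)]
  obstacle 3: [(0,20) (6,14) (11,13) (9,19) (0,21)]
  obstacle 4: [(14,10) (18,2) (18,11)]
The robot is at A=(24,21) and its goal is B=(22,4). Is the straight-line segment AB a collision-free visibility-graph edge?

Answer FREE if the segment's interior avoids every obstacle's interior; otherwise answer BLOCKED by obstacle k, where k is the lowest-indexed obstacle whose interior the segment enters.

Obstacle 1 [(1,10) (2,2) (7,4) (10,9) (10,11)]:
  edge (1,10)–(2,2): clear
  edge (2,2)–(7,4): clear
  edge (7,4)–(10,9): clear
  edge (10,9)–(10,11): clear
  edge (10,11)–(1,10): clear
  midpoint (23,25/2) outside
  → clear
Obstacle 2 [(14,24) (15,14) (22,15) (22,20)]:
  edge (14,24)–(15,14): clear
  edge (15,14)–(22,15): clear
  edge (22,15)–(22,20): clear
  edge (22,20)–(14,24): clear
  midpoint (23,25/2) outside
  → clear
Obstacle 3 [(0,20) (6,14) (11,13) (9,19) (0,21)]:
  edge (0,20)–(6,14): clear
  edge (6,14)–(11,13): clear
  edge (11,13)–(9,19): clear
  edge (9,19)–(0,21): clear
  edge (0,21)–(0,20): clear
  midpoint (23,25/2) outside
  → clear
Obstacle 4 [(14,10) (18,2) (18,11)]:
  edge (14,10)–(18,2): clear
  edge (18,2)–(18,11): clear
  edge (18,11)–(14,10): clear
  midpoint (23,25/2) outside
  → clear

FREE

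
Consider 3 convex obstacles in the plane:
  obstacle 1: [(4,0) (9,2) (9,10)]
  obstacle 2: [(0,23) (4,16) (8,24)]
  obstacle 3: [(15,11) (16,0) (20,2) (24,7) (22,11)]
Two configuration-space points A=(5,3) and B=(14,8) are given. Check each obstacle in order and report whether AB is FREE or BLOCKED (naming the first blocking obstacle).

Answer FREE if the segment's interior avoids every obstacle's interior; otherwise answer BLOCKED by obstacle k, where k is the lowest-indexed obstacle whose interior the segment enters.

Obstacle 1 [(4,0) (9,2) (9,10)]:
  edge (4,0)–(9,2): clear
  edge (9,2)–(9,10): crosses AB
  edge (9,10)–(4,0): crosses AB
  → BLOCKED
Obstacle 2 [(0,23) (4,16) (8,24)]:
  edge (0,23)–(4,16): clear
  edge (4,16)–(8,24): clear
  edge (8,24)–(0,23): clear
  midpoint (19/2,11/2) outside
  → clear
Obstacle 3 [(15,11) (16,0) (20,2) (24,7) (22,11)]:
  edge (15,11)–(16,0): clear
  edge (16,0)–(20,2): clear
  edge (20,2)–(24,7): clear
  edge (24,7)–(22,11): clear
  edge (22,11)–(15,11): clear
  midpoint (19/2,11/2) outside
  → clear

BLOCKED by obstacle 1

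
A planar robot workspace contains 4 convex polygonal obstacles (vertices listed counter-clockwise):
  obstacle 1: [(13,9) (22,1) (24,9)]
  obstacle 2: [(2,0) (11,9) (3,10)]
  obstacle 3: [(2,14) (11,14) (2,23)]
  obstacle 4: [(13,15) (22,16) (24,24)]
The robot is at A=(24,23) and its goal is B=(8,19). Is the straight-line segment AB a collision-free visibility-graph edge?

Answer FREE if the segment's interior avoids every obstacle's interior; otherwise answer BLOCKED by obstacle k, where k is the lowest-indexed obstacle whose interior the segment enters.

Obstacle 1 [(13,9) (22,1) (24,9)]:
  edge (13,9)–(22,1): clear
  edge (22,1)–(24,9): clear
  edge (24,9)–(13,9): clear
  midpoint (16,21) outside
  → clear
Obstacle 2 [(2,0) (11,9) (3,10)]:
  edge (2,0)–(11,9): clear
  edge (11,9)–(3,10): clear
  edge (3,10)–(2,0): clear
  midpoint (16,21) outside
  → clear
Obstacle 3 [(2,14) (11,14) (2,23)]:
  edge (2,14)–(11,14): clear
  edge (11,14)–(2,23): clear
  edge (2,23)–(2,14): clear
  midpoint (16,21) outside
  → clear
Obstacle 4 [(13,15) (22,16) (24,24)]:
  edge (13,15)–(22,16): clear
  edge (22,16)–(24,24): crosses AB
  edge (24,24)–(13,15): crosses AB
  → BLOCKED

BLOCKED by obstacle 4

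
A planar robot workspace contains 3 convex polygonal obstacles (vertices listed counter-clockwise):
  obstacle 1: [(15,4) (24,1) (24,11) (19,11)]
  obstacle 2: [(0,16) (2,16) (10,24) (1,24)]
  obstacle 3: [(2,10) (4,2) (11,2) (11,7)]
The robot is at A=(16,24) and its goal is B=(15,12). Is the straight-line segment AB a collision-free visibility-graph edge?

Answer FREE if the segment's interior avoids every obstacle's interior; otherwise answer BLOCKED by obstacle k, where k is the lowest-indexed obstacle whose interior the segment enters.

Obstacle 1 [(15,4) (24,1) (24,11) (19,11)]:
  edge (15,4)–(24,1): clear
  edge (24,1)–(24,11): clear
  edge (24,11)–(19,11): clear
  edge (19,11)–(15,4): clear
  midpoint (31/2,18) outside
  → clear
Obstacle 2 [(0,16) (2,16) (10,24) (1,24)]:
  edge (0,16)–(2,16): clear
  edge (2,16)–(10,24): clear
  edge (10,24)–(1,24): clear
  edge (1,24)–(0,16): clear
  midpoint (31/2,18) outside
  → clear
Obstacle 3 [(2,10) (4,2) (11,2) (11,7)]:
  edge (2,10)–(4,2): clear
  edge (4,2)–(11,2): clear
  edge (11,2)–(11,7): clear
  edge (11,7)–(2,10): clear
  midpoint (31/2,18) outside
  → clear

FREE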